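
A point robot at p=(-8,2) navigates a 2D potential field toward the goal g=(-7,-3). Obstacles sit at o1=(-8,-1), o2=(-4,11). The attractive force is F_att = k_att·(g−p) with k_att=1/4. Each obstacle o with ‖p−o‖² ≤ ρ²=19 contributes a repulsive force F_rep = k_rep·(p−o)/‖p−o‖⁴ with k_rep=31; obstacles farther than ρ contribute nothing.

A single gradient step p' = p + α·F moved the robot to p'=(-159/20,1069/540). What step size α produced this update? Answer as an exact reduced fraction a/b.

α = 1/5

F_att = 1/4·(g−p) = 1/4·(1,-5) = (0.2500,-1.2500)
o1: d²=9 ≤ ρ²=19; F_rep = 31·(0,3)/9² = (0.0000,1.1481)
o2: d²=97 > ρ²=19 → inactive
F = F_att + ΣF_rep = (0.2500,-0.1019)
Δp = p'−p = (0.0500,-0.0204); α = Δx/Fx = (1/20) / (1/4) = 1/5
check: Δy/Fy = (-11/540) / (-11/108) = 1/5 ✓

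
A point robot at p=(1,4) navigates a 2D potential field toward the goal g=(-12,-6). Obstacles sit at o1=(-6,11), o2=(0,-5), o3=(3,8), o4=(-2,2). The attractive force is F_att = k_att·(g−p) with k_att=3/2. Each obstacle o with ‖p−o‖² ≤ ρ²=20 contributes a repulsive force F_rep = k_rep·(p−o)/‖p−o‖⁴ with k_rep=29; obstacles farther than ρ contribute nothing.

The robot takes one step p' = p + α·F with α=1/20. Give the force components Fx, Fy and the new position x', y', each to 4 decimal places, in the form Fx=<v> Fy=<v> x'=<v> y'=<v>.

Fx=-19.1302 Fy=-14.9468 x'=0.0435 y'=3.2527

F_att = 3/2·(g−p) = 3/2·(-13,-10) = (-19.5000,-15.0000)
o1: d²=98 > ρ²=20 → inactive
o2: d²=82 > ρ²=20 → inactive
o3: d²=20 ≤ ρ²=20; F_rep = 29·(-2,-4)/20² = (-0.1450,-0.2900)
o4: d²=13 ≤ ρ²=20; F_rep = 29·(3,2)/13² = (0.5148,0.3432)
F = F_att + ΣF_rep = (-19.1302,-14.9468)
p' = p + 1/20·F = (0.0435,3.2527)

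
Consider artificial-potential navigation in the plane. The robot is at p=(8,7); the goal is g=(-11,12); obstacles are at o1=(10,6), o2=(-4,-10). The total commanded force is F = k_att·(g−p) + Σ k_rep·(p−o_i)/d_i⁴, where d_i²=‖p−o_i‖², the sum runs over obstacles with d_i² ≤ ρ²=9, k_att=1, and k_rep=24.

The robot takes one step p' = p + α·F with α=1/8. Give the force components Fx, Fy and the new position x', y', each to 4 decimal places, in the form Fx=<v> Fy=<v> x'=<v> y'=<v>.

F_att = 1·(g−p) = 1·(-19,5) = (-19.0000,5.0000)
o1: d²=5 ≤ ρ²=9; F_rep = 24·(-2,1)/5² = (-1.9200,0.9600)
o2: d²=433 > ρ²=9 → inactive
F = F_att + ΣF_rep = (-20.9200,5.9600)
p' = p + 1/8·F = (5.3850,7.7450)

Fx=-20.9200 Fy=5.9600 x'=5.3850 y'=7.7450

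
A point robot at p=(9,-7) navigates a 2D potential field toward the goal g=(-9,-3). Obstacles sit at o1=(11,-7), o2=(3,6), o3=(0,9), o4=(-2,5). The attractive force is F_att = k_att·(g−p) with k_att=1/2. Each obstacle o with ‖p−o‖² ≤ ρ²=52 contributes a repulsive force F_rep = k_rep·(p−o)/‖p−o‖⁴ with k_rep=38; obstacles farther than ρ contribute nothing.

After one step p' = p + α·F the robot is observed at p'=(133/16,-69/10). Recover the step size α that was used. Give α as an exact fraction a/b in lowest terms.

F_att = 1/2·(g−p) = 1/2·(-18,4) = (-9.0000,2.0000)
o1: d²=4 ≤ ρ²=52; F_rep = 38·(-2,0)/4² = (-4.7500,0.0000)
o2: d²=205 > ρ²=52 → inactive
o3: d²=337 > ρ²=52 → inactive
o4: d²=265 > ρ²=52 → inactive
F = F_att + ΣF_rep = (-13.7500,2.0000)
Δp = p'−p = (-0.6875,0.1000); α = Δx/Fx = (-11/16) / (-55/4) = 1/20
check: Δy/Fy = (1/10) / (2) = 1/20 ✓

α = 1/20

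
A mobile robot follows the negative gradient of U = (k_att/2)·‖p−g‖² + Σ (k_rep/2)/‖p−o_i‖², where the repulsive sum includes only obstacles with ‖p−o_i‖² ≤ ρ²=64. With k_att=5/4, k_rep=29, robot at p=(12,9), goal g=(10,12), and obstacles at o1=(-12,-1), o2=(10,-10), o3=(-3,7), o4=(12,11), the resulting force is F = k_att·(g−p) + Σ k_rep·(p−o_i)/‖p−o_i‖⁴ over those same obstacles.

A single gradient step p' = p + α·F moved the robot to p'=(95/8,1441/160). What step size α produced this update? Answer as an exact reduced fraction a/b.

F_att = 5/4·(g−p) = 5/4·(-2,3) = (-2.5000,3.7500)
o1: d²=676 > ρ²=64 → inactive
o2: d²=365 > ρ²=64 → inactive
o3: d²=229 > ρ²=64 → inactive
o4: d²=4 ≤ ρ²=64; F_rep = 29·(0,-2)/4² = (0.0000,-3.6250)
F = F_att + ΣF_rep = (-2.5000,0.1250)
Δp = p'−p = (-0.1250,0.0063); α = Δx/Fx = (-1/8) / (-5/2) = 1/20
check: Δy/Fy = (1/160) / (1/8) = 1/20 ✓

α = 1/20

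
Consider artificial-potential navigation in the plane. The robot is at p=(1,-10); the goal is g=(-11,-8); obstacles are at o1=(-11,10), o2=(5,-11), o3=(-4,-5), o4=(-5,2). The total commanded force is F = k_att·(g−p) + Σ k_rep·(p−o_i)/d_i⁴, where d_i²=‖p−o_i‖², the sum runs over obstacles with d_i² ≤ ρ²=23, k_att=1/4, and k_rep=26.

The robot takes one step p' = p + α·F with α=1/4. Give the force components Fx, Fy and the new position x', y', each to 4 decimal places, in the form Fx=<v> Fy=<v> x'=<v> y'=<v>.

F_att = 1/4·(g−p) = 1/4·(-12,2) = (-3.0000,0.5000)
o1: d²=544 > ρ²=23 → inactive
o2: d²=17 ≤ ρ²=23; F_rep = 26·(-4,1)/17² = (-0.3599,0.0900)
o3: d²=50 > ρ²=23 → inactive
o4: d²=180 > ρ²=23 → inactive
F = F_att + ΣF_rep = (-3.3599,0.5900)
p' = p + 1/4·F = (0.1600,-9.8525)

Fx=-3.3599 Fy=0.5900 x'=0.1600 y'=-9.8525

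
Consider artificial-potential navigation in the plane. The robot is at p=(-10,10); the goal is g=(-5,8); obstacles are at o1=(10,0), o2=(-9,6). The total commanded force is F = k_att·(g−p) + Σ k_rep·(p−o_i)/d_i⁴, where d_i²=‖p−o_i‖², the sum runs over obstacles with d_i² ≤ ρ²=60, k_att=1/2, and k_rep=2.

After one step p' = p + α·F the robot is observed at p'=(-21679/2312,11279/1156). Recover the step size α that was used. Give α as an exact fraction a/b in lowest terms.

F_att = 1/2·(g−p) = 1/2·(5,-2) = (2.5000,-1.0000)
o1: d²=500 > ρ²=60 → inactive
o2: d²=17 ≤ ρ²=60; F_rep = 2·(-1,4)/17² = (-0.0069,0.0277)
F = F_att + ΣF_rep = (2.4931,-0.9723)
Δp = p'−p = (0.6233,-0.2431); α = Δx/Fx = (1441/2312) / (1441/578) = 1/4
check: Δy/Fy = (-281/1156) / (-281/289) = 1/4 ✓

α = 1/4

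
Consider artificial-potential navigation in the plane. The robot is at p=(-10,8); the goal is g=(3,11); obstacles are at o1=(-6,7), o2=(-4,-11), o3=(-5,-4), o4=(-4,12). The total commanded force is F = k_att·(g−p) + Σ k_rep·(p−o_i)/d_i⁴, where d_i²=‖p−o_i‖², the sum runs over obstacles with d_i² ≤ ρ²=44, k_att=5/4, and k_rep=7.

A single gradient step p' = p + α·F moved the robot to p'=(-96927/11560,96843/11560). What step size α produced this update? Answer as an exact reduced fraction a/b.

α = 1/10

F_att = 5/4·(g−p) = 5/4·(13,3) = (16.2500,3.7500)
o1: d²=17 ≤ ρ²=44; F_rep = 7·(-4,1)/17² = (-0.0969,0.0242)
o2: d²=397 > ρ²=44 → inactive
o3: d²=169 > ρ²=44 → inactive
o4: d²=52 > ρ²=44 → inactive
F = F_att + ΣF_rep = (16.1531,3.7742)
Δp = p'−p = (1.6153,0.3774); α = Δx/Fx = (18673/11560) / (18673/1156) = 1/10
check: Δy/Fy = (4363/11560) / (4363/1156) = 1/10 ✓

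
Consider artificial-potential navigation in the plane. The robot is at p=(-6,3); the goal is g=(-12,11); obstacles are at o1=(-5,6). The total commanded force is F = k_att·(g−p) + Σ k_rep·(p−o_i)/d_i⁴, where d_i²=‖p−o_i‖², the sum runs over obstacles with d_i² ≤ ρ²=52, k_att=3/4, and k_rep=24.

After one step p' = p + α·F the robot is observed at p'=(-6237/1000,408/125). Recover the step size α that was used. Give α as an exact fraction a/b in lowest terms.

α = 1/20

F_att = 3/4·(g−p) = 3/4·(-6,8) = (-4.5000,6.0000)
o1: d²=10 ≤ ρ²=52; F_rep = 24·(-1,-3)/10² = (-0.2400,-0.7200)
F = F_att + ΣF_rep = (-4.7400,5.2800)
Δp = p'−p = (-0.2370,0.2640); α = Δx/Fx = (-237/1000) / (-237/50) = 1/20
check: Δy/Fy = (33/125) / (132/25) = 1/20 ✓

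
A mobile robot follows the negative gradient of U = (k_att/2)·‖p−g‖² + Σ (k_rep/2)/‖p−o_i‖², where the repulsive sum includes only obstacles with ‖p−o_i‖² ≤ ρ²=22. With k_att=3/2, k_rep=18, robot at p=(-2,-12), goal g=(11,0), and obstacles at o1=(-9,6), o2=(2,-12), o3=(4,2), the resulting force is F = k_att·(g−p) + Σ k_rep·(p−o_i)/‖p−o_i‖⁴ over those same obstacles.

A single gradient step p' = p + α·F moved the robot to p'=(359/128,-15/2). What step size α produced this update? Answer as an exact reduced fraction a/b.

F_att = 3/2·(g−p) = 3/2·(13,12) = (19.5000,18.0000)
o1: d²=373 > ρ²=22 → inactive
o2: d²=16 ≤ ρ²=22; F_rep = 18·(-4,0)/16² = (-0.2812,0.0000)
o3: d²=232 > ρ²=22 → inactive
F = F_att + ΣF_rep = (19.2188,18.0000)
Δp = p'−p = (4.8047,4.5000); α = Δx/Fx = (615/128) / (615/32) = 1/4
check: Δy/Fy = (9/2) / (18) = 1/4 ✓

α = 1/4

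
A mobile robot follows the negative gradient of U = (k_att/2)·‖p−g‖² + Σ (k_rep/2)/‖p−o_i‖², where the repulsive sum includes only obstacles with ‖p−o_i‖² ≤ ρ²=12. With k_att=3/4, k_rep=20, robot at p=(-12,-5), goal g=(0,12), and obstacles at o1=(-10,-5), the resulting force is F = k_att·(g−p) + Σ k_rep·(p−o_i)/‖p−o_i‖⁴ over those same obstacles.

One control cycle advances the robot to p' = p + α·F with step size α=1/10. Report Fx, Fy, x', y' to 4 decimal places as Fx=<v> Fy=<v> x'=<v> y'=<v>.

Fx=6.5000 Fy=12.7500 x'=-11.3500 y'=-3.7250

F_att = 3/4·(g−p) = 3/4·(12,17) = (9.0000,12.7500)
o1: d²=4 ≤ ρ²=12; F_rep = 20·(-2,0)/4² = (-2.5000,0.0000)
F = F_att + ΣF_rep = (6.5000,12.7500)
p' = p + 1/10·F = (-11.3500,-3.7250)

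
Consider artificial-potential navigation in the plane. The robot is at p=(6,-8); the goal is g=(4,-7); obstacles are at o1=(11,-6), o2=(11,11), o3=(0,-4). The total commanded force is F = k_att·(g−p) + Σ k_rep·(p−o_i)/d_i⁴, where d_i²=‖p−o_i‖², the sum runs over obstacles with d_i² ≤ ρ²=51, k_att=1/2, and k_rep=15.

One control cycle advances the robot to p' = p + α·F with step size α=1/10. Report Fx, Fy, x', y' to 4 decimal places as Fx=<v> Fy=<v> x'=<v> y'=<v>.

F_att = 1/2·(g−p) = 1/2·(-2,1) = (-1.0000,0.5000)
o1: d²=29 ≤ ρ²=51; F_rep = 15·(-5,-2)/29² = (-0.0892,-0.0357)
o2: d²=386 > ρ²=51 → inactive
o3: d²=52 > ρ²=51 → inactive
F = F_att + ΣF_rep = (-1.0892,0.4643)
p' = p + 1/10·F = (5.8911,-7.9536)

Fx=-1.0892 Fy=0.4643 x'=5.8911 y'=-7.9536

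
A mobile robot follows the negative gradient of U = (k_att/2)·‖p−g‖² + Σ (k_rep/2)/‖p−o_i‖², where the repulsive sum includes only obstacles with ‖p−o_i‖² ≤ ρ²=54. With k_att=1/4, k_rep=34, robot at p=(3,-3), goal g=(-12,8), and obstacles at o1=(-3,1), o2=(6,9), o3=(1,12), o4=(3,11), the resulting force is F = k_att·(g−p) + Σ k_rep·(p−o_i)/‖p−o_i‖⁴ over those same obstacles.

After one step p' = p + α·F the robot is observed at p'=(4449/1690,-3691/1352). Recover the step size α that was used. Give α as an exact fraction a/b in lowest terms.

α = 1/10

F_att = 1/4·(g−p) = 1/4·(-15,11) = (-3.7500,2.7500)
o1: d²=52 ≤ ρ²=54; F_rep = 34·(6,-4)/52² = (0.0754,-0.0503)
o2: d²=153 > ρ²=54 → inactive
o3: d²=229 > ρ²=54 → inactive
o4: d²=196 > ρ²=54 → inactive
F = F_att + ΣF_rep = (-3.6746,2.6997)
Δp = p'−p = (-0.3675,0.2700); α = Δx/Fx = (-621/1690) / (-621/169) = 1/10
check: Δy/Fy = (365/1352) / (1825/676) = 1/10 ✓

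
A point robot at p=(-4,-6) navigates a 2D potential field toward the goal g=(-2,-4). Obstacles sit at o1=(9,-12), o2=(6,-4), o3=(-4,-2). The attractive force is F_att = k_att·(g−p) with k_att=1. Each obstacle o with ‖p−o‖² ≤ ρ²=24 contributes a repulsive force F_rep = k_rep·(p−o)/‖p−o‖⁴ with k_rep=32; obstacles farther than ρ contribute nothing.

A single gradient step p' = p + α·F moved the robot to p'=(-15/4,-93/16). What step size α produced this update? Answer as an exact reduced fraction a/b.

F_att = 1·(g−p) = 1·(2,2) = (2.0000,2.0000)
o1: d²=205 > ρ²=24 → inactive
o2: d²=104 > ρ²=24 → inactive
o3: d²=16 ≤ ρ²=24; F_rep = 32·(0,-4)/16² = (0.0000,-0.5000)
F = F_att + ΣF_rep = (2.0000,1.5000)
Δp = p'−p = (0.2500,0.1875); α = Δx/Fx = (1/4) / (2) = 1/8
check: Δy/Fy = (3/16) / (3/2) = 1/8 ✓

α = 1/8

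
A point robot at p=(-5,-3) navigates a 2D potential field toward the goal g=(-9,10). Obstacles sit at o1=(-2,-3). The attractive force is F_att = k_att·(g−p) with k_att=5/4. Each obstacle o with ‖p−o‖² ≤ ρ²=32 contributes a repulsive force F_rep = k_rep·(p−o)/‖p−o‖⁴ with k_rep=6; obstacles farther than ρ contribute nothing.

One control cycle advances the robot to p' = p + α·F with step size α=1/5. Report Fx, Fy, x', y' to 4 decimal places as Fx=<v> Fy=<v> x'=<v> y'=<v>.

F_att = 5/4·(g−p) = 5/4·(-4,13) = (-5.0000,16.2500)
o1: d²=9 ≤ ρ²=32; F_rep = 6·(-3,0)/9² = (-0.2222,0.0000)
F = F_att + ΣF_rep = (-5.2222,16.2500)
p' = p + 1/5·F = (-6.0444,0.2500)

Fx=-5.2222 Fy=16.2500 x'=-6.0444 y'=0.2500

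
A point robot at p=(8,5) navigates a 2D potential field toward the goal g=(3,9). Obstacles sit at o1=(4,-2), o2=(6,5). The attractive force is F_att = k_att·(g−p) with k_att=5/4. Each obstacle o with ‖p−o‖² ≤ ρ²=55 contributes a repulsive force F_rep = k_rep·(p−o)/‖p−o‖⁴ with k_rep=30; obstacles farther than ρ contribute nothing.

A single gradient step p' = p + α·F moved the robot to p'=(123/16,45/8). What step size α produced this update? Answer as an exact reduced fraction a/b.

α = 1/8

F_att = 5/4·(g−p) = 5/4·(-5,4) = (-6.2500,5.0000)
o1: d²=65 > ρ²=55 → inactive
o2: d²=4 ≤ ρ²=55; F_rep = 30·(2,0)/4² = (3.7500,0.0000)
F = F_att + ΣF_rep = (-2.5000,5.0000)
Δp = p'−p = (-0.3125,0.6250); α = Δx/Fx = (-5/16) / (-5/2) = 1/8
check: Δy/Fy = (5/8) / (5) = 1/8 ✓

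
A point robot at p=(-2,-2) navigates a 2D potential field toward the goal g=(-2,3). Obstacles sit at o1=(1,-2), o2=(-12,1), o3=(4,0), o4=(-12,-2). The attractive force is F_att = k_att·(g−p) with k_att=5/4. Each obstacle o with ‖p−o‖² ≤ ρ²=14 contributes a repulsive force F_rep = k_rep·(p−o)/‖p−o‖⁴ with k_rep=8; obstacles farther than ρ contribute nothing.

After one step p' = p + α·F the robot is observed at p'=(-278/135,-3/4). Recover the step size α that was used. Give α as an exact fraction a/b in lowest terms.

α = 1/5

F_att = 5/4·(g−p) = 5/4·(0,5) = (0.0000,6.2500)
o1: d²=9 ≤ ρ²=14; F_rep = 8·(-3,0)/9² = (-0.2963,0.0000)
o2: d²=109 > ρ²=14 → inactive
o3: d²=40 > ρ²=14 → inactive
o4: d²=100 > ρ²=14 → inactive
F = F_att + ΣF_rep = (-0.2963,6.2500)
Δp = p'−p = (-0.0593,1.2500); α = Δx/Fx = (-8/135) / (-8/27) = 1/5
check: Δy/Fy = (5/4) / (25/4) = 1/5 ✓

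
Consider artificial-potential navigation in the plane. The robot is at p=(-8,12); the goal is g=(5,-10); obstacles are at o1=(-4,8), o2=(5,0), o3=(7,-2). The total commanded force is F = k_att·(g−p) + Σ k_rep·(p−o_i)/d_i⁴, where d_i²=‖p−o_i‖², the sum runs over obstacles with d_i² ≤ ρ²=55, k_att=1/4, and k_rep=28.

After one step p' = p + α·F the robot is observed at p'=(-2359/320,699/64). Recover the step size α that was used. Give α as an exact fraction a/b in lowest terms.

α = 1/5

F_att = 1/4·(g−p) = 1/4·(13,-22) = (3.2500,-5.5000)
o1: d²=32 ≤ ρ²=55; F_rep = 28·(-4,4)/32² = (-0.1094,0.1094)
o2: d²=313 > ρ²=55 → inactive
o3: d²=421 > ρ²=55 → inactive
F = F_att + ΣF_rep = (3.1406,-5.3906)
Δp = p'−p = (0.6281,-1.0781); α = Δx/Fx = (201/320) / (201/64) = 1/5
check: Δy/Fy = (-69/64) / (-345/64) = 1/5 ✓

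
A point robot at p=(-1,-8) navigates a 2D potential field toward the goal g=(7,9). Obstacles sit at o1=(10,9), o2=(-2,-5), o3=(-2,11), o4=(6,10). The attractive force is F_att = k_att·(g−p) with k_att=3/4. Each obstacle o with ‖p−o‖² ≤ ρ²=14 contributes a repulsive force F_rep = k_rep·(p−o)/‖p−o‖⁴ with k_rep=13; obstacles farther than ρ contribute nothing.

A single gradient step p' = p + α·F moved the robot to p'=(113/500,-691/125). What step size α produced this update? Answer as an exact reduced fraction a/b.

α = 1/5

F_att = 3/4·(g−p) = 3/4·(8,17) = (6.0000,12.7500)
o1: d²=410 > ρ²=14 → inactive
o2: d²=10 ≤ ρ²=14; F_rep = 13·(1,-3)/10² = (0.1300,-0.3900)
o3: d²=362 > ρ²=14 → inactive
o4: d²=373 > ρ²=14 → inactive
F = F_att + ΣF_rep = (6.1300,12.3600)
Δp = p'−p = (1.2260,2.4720); α = Δx/Fx = (613/500) / (613/100) = 1/5
check: Δy/Fy = (309/125) / (309/25) = 1/5 ✓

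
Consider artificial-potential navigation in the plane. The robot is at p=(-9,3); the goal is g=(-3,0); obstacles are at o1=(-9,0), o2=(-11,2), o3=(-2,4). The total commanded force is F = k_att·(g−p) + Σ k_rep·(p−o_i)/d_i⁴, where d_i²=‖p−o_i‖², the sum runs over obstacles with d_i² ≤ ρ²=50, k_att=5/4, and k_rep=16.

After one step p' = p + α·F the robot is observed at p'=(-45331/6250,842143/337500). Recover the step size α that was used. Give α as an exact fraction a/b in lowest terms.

F_att = 5/4·(g−p) = 5/4·(6,-3) = (7.5000,-3.7500)
o1: d²=9 ≤ ρ²=50; F_rep = 16·(0,3)/9² = (0.0000,0.5926)
o2: d²=5 ≤ ρ²=50; F_rep = 16·(2,1)/5² = (1.2800,0.6400)
o3: d²=50 ≤ ρ²=50; F_rep = 16·(-7,-1)/50² = (-0.0448,-0.0064)
F = F_att + ΣF_rep = (8.7352,-2.5238)
Δp = p'−p = (1.7470,-0.5048); α = Δx/Fx = (10919/6250) / (10919/1250) = 1/5
check: Δy/Fy = (-170357/337500) / (-170357/67500) = 1/5 ✓

α = 1/5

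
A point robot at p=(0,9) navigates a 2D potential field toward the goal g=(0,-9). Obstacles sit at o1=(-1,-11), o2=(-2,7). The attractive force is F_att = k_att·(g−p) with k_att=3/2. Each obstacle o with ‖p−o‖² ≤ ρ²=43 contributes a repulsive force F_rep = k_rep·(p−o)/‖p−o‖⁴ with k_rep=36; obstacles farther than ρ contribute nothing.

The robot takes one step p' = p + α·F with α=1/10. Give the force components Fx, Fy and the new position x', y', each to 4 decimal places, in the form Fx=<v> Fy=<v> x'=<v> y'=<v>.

Fx=1.1250 Fy=-25.8750 x'=0.1125 y'=6.4125

F_att = 3/2·(g−p) = 3/2·(0,-18) = (0.0000,-27.0000)
o1: d²=401 > ρ²=43 → inactive
o2: d²=8 ≤ ρ²=43; F_rep = 36·(2,2)/8² = (1.1250,1.1250)
F = F_att + ΣF_rep = (1.1250,-25.8750)
p' = p + 1/10·F = (0.1125,6.4125)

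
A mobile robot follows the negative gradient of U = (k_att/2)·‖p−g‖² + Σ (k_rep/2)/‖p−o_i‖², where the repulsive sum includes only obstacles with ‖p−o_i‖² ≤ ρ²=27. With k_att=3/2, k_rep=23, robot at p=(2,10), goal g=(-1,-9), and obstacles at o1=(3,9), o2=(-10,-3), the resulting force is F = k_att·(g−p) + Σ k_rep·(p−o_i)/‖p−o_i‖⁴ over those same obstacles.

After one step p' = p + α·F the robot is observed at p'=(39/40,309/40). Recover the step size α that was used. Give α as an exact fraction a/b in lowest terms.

α = 1/10

F_att = 3/2·(g−p) = 3/2·(-3,-19) = (-4.5000,-28.5000)
o1: d²=2 ≤ ρ²=27; F_rep = 23·(-1,1)/2² = (-5.7500,5.7500)
o2: d²=313 > ρ²=27 → inactive
F = F_att + ΣF_rep = (-10.2500,-22.7500)
Δp = p'−p = (-1.0250,-2.2750); α = Δx/Fx = (-41/40) / (-41/4) = 1/10
check: Δy/Fy = (-91/40) / (-91/4) = 1/10 ✓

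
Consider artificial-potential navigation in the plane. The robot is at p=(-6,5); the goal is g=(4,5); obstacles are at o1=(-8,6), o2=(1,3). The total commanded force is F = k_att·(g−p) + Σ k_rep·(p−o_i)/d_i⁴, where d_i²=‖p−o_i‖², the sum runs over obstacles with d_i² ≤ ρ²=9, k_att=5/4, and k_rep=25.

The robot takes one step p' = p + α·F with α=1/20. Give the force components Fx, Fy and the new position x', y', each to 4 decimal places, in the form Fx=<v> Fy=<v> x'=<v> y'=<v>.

F_att = 5/4·(g−p) = 5/4·(10,0) = (12.5000,0.0000)
o1: d²=5 ≤ ρ²=9; F_rep = 25·(2,-1)/5² = (2.0000,-1.0000)
o2: d²=53 > ρ²=9 → inactive
F = F_att + ΣF_rep = (14.5000,-1.0000)
p' = p + 1/20·F = (-5.2750,4.9500)

Fx=14.5000 Fy=-1.0000 x'=-5.2750 y'=4.9500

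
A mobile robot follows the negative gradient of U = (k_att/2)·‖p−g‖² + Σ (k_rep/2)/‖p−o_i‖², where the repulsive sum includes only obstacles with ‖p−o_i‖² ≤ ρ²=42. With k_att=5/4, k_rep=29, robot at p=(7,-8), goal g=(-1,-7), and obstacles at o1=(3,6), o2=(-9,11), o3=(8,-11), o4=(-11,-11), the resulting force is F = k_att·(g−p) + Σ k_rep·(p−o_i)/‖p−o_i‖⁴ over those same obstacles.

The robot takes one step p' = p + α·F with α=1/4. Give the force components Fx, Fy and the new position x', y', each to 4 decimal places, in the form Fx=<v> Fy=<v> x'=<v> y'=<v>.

F_att = 5/4·(g−p) = 5/4·(-8,1) = (-10.0000,1.2500)
o1: d²=212 > ρ²=42 → inactive
o2: d²=617 > ρ²=42 → inactive
o3: d²=10 ≤ ρ²=42; F_rep = 29·(-1,3)/10² = (-0.2900,0.8700)
o4: d²=333 > ρ²=42 → inactive
F = F_att + ΣF_rep = (-10.2900,2.1200)
p' = p + 1/4·F = (4.4275,-7.4700)

Fx=-10.2900 Fy=2.1200 x'=4.4275 y'=-7.4700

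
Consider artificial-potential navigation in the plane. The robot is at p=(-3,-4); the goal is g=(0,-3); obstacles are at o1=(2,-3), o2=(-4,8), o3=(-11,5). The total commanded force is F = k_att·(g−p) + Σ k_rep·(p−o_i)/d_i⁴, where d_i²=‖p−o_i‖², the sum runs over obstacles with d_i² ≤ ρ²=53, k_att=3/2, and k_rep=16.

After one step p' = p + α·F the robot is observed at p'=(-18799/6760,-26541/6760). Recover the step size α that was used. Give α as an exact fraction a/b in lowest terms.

α = 1/20

F_att = 3/2·(g−p) = 3/2·(3,1) = (4.5000,1.5000)
o1: d²=26 ≤ ρ²=53; F_rep = 16·(-5,-1)/26² = (-0.1183,-0.0237)
o2: d²=145 > ρ²=53 → inactive
o3: d²=145 > ρ²=53 → inactive
F = F_att + ΣF_rep = (4.3817,1.4763)
Δp = p'−p = (0.2191,0.0738); α = Δx/Fx = (1481/6760) / (1481/338) = 1/20
check: Δy/Fy = (499/6760) / (499/338) = 1/20 ✓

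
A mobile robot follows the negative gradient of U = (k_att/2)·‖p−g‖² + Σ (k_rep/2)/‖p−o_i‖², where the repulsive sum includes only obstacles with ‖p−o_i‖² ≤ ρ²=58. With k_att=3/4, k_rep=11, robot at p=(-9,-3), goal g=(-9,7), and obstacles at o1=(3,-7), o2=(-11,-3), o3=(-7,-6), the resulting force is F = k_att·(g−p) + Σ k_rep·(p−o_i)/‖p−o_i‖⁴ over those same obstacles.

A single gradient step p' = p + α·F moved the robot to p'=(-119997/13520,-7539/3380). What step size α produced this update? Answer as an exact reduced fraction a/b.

α = 1/10

F_att = 3/4·(g−p) = 3/4·(0,10) = (0.0000,7.5000)
o1: d²=160 > ρ²=58 → inactive
o2: d²=4 ≤ ρ²=58; F_rep = 11·(2,0)/4² = (1.3750,0.0000)
o3: d²=13 ≤ ρ²=58; F_rep = 11·(-2,3)/13² = (-0.1302,0.1953)
F = F_att + ΣF_rep = (1.2448,7.6953)
Δp = p'−p = (0.1245,0.7695); α = Δx/Fx = (1683/13520) / (1683/1352) = 1/10
check: Δy/Fy = (2601/3380) / (2601/338) = 1/10 ✓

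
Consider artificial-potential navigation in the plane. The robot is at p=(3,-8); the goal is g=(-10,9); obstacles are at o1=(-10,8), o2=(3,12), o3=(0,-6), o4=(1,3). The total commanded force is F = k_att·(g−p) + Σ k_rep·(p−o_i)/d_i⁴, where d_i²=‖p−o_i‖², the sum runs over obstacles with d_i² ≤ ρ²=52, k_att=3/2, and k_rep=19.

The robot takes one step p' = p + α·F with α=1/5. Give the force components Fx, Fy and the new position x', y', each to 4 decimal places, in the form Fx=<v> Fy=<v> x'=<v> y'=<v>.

F_att = 3/2·(g−p) = 3/2·(-13,17) = (-19.5000,25.5000)
o1: d²=425 > ρ²=52 → inactive
o2: d²=400 > ρ²=52 → inactive
o3: d²=13 ≤ ρ²=52; F_rep = 19·(3,-2)/13² = (0.3373,-0.2249)
o4: d²=125 > ρ²=52 → inactive
F = F_att + ΣF_rep = (-19.1627,25.2751)
p' = p + 1/5·F = (-0.8325,-2.9450)

Fx=-19.1627 Fy=25.2751 x'=-0.8325 y'=-2.9450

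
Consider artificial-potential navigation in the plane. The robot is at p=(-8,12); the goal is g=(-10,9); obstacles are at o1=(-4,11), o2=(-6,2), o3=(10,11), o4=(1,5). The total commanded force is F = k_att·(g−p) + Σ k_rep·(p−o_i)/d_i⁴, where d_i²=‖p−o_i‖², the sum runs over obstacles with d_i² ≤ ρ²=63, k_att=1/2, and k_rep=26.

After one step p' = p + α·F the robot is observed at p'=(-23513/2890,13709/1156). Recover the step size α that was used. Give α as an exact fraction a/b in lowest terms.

α = 1/10

F_att = 1/2·(g−p) = 1/2·(-2,-3) = (-1.0000,-1.5000)
o1: d²=17 ≤ ρ²=63; F_rep = 26·(-4,1)/17² = (-0.3599,0.0900)
o2: d²=104 > ρ²=63 → inactive
o3: d²=325 > ρ²=63 → inactive
o4: d²=130 > ρ²=63 → inactive
F = F_att + ΣF_rep = (-1.3599,-1.4100)
Δp = p'−p = (-0.1360,-0.1410); α = Δx/Fx = (-393/2890) / (-393/289) = 1/10
check: Δy/Fy = (-163/1156) / (-815/578) = 1/10 ✓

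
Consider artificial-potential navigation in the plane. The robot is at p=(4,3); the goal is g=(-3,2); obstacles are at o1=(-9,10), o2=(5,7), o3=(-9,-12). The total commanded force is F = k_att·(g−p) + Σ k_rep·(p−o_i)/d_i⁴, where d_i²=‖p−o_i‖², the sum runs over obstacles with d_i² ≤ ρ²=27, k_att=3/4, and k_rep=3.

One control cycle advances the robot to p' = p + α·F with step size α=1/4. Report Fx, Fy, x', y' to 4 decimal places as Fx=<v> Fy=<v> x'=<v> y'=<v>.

F_att = 3/4·(g−p) = 3/4·(-7,-1) = (-5.2500,-0.7500)
o1: d²=218 > ρ²=27 → inactive
o2: d²=17 ≤ ρ²=27; F_rep = 3·(-1,-4)/17² = (-0.0104,-0.0415)
o3: d²=394 > ρ²=27 → inactive
F = F_att + ΣF_rep = (-5.2604,-0.7915)
p' = p + 1/4·F = (2.6849,2.8021)

Fx=-5.2604 Fy=-0.7915 x'=2.6849 y'=2.8021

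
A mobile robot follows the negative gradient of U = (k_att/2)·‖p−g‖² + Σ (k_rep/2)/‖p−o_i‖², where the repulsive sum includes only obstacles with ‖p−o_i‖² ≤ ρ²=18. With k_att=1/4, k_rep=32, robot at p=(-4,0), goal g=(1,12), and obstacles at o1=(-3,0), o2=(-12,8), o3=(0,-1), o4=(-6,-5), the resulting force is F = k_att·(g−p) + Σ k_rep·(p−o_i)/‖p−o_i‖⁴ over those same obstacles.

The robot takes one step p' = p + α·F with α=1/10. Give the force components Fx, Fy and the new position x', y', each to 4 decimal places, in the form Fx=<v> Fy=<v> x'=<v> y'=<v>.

Fx=-31.1929 Fy=3.1107 x'=-7.1193 y'=0.3111

F_att = 1/4·(g−p) = 1/4·(5,12) = (1.2500,3.0000)
o1: d²=1 ≤ ρ²=18; F_rep = 32·(-1,0)/1² = (-32.0000,0.0000)
o2: d²=128 > ρ²=18 → inactive
o3: d²=17 ≤ ρ²=18; F_rep = 32·(-4,1)/17² = (-0.4429,0.1107)
o4: d²=29 > ρ²=18 → inactive
F = F_att + ΣF_rep = (-31.1929,3.1107)
p' = p + 1/10·F = (-7.1193,0.3111)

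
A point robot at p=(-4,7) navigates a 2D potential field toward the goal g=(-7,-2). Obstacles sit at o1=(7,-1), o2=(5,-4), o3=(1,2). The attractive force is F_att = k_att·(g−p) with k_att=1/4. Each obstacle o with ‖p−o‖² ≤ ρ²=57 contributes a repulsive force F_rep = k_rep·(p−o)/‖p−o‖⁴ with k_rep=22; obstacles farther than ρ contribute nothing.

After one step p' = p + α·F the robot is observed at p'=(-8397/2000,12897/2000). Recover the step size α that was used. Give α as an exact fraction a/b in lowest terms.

α = 1/4

F_att = 1/4·(g−p) = 1/4·(-3,-9) = (-0.7500,-2.2500)
o1: d²=185 > ρ²=57 → inactive
o2: d²=202 > ρ²=57 → inactive
o3: d²=50 ≤ ρ²=57; F_rep = 22·(-5,5)/50² = (-0.0440,0.0440)
F = F_att + ΣF_rep = (-0.7940,-2.2060)
Δp = p'−p = (-0.1985,-0.5515); α = Δx/Fx = (-397/2000) / (-397/500) = 1/4
check: Δy/Fy = (-1103/2000) / (-1103/500) = 1/4 ✓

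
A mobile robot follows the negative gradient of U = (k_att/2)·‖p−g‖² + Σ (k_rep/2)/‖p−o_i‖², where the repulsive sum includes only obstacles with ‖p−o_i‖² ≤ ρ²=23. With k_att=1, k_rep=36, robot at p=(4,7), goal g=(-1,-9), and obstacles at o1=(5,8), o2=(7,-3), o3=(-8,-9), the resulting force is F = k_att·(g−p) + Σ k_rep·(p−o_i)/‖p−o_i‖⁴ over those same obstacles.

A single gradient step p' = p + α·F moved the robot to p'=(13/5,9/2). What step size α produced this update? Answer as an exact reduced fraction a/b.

F_att = 1·(g−p) = 1·(-5,-16) = (-5.0000,-16.0000)
o1: d²=2 ≤ ρ²=23; F_rep = 36·(-1,-1)/2² = (-9.0000,-9.0000)
o2: d²=109 > ρ²=23 → inactive
o3: d²=400 > ρ²=23 → inactive
F = F_att + ΣF_rep = (-14.0000,-25.0000)
Δp = p'−p = (-1.4000,-2.5000); α = Δx/Fx = (-7/5) / (-14) = 1/10
check: Δy/Fy = (-5/2) / (-25) = 1/10 ✓

α = 1/10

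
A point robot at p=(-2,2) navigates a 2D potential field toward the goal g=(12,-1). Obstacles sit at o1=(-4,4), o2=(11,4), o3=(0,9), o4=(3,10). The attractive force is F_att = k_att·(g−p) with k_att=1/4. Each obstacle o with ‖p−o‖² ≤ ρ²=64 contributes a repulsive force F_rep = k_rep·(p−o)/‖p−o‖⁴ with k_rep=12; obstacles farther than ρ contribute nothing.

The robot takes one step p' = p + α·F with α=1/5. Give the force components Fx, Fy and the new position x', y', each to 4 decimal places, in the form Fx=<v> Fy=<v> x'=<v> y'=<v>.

F_att = 1/4·(g−p) = 1/4·(14,-3) = (3.5000,-0.7500)
o1: d²=8 ≤ ρ²=64; F_rep = 12·(2,-2)/8² = (0.3750,-0.3750)
o2: d²=173 > ρ²=64 → inactive
o3: d²=53 ≤ ρ²=64; F_rep = 12·(-2,-7)/53² = (-0.0085,-0.0299)
o4: d²=89 > ρ²=64 → inactive
F = F_att + ΣF_rep = (3.8665,-1.1549)
p' = p + 1/5·F = (-1.2267,1.7690)

Fx=3.8665 Fy=-1.1549 x'=-1.2267 y'=1.7690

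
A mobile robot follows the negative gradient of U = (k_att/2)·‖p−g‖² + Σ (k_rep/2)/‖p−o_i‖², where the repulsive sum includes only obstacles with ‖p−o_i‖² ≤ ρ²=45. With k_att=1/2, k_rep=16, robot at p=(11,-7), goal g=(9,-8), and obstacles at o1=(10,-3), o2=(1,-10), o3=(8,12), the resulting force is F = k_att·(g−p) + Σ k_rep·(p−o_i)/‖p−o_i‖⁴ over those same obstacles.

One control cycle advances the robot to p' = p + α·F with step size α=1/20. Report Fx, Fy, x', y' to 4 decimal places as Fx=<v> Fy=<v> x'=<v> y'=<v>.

Fx=-0.9446 Fy=-0.7215 x'=10.9528 y'=-7.0361

F_att = 1/2·(g−p) = 1/2·(-2,-1) = (-1.0000,-0.5000)
o1: d²=17 ≤ ρ²=45; F_rep = 16·(1,-4)/17² = (0.0554,-0.2215)
o2: d²=109 > ρ²=45 → inactive
o3: d²=370 > ρ²=45 → inactive
F = F_att + ΣF_rep = (-0.9446,-0.7215)
p' = p + 1/20·F = (10.9528,-7.0361)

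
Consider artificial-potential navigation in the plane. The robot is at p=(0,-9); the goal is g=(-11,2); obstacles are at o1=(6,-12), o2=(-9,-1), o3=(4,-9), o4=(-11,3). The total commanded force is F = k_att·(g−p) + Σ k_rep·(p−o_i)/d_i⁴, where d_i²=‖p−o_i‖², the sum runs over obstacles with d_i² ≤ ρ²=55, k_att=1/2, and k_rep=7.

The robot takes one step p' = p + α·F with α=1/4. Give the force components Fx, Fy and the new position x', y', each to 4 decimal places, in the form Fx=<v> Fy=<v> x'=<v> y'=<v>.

F_att = 1/2·(g−p) = 1/2·(-11,11) = (-5.5000,5.5000)
o1: d²=45 ≤ ρ²=55; F_rep = 7·(-6,3)/45² = (-0.0207,0.0104)
o2: d²=145 > ρ²=55 → inactive
o3: d²=16 ≤ ρ²=55; F_rep = 7·(-4,0)/16² = (-0.1094,0.0000)
o4: d²=265 > ρ²=55 → inactive
F = F_att + ΣF_rep = (-5.6301,5.5104)
p' = p + 1/4·F = (-1.4075,-7.6224)

Fx=-5.6301 Fy=5.5104 x'=-1.4075 y'=-7.6224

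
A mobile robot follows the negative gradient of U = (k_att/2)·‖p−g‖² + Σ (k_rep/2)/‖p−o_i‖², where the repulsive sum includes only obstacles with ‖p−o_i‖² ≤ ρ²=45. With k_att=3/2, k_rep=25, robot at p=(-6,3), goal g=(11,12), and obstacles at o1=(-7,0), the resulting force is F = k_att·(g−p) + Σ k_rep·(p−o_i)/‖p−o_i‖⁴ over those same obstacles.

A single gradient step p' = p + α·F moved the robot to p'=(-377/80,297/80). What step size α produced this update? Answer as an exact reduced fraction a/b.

F_att = 3/2·(g−p) = 3/2·(17,9) = (25.5000,13.5000)
o1: d²=10 ≤ ρ²=45; F_rep = 25·(1,3)/10² = (0.2500,0.7500)
F = F_att + ΣF_rep = (25.7500,14.2500)
Δp = p'−p = (1.2875,0.7125); α = Δx/Fx = (103/80) / (103/4) = 1/20
check: Δy/Fy = (57/80) / (57/4) = 1/20 ✓

α = 1/20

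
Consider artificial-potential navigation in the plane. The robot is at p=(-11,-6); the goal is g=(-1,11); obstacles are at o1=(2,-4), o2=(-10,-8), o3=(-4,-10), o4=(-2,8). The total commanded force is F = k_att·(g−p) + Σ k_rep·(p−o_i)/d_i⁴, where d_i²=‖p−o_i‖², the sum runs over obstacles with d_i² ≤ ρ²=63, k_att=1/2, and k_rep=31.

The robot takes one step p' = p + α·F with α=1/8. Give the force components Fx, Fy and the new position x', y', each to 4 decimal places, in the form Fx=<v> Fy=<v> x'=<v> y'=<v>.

Fx=3.7600 Fy=10.9800 x'=-10.5300 y'=-4.6275

F_att = 1/2·(g−p) = 1/2·(10,17) = (5.0000,8.5000)
o1: d²=173 > ρ²=63 → inactive
o2: d²=5 ≤ ρ²=63; F_rep = 31·(-1,2)/5² = (-1.2400,2.4800)
o3: d²=65 > ρ²=63 → inactive
o4: d²=277 > ρ²=63 → inactive
F = F_att + ΣF_rep = (3.7600,10.9800)
p' = p + 1/8·F = (-10.5300,-4.6275)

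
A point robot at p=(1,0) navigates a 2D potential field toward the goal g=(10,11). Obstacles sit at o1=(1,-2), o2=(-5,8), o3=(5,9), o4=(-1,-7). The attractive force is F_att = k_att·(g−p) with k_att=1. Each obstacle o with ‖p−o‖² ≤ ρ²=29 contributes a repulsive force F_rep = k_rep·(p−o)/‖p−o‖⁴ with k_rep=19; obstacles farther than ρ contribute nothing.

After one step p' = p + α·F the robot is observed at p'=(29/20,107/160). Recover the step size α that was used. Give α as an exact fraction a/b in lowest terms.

α = 1/20

F_att = 1·(g−p) = 1·(9,11) = (9.0000,11.0000)
o1: d²=4 ≤ ρ²=29; F_rep = 19·(0,2)/4² = (0.0000,2.3750)
o2: d²=100 > ρ²=29 → inactive
o3: d²=97 > ρ²=29 → inactive
o4: d²=53 > ρ²=29 → inactive
F = F_att + ΣF_rep = (9.0000,13.3750)
Δp = p'−p = (0.4500,0.6687); α = Δx/Fx = (9/20) / (9) = 1/20
check: Δy/Fy = (107/160) / (107/8) = 1/20 ✓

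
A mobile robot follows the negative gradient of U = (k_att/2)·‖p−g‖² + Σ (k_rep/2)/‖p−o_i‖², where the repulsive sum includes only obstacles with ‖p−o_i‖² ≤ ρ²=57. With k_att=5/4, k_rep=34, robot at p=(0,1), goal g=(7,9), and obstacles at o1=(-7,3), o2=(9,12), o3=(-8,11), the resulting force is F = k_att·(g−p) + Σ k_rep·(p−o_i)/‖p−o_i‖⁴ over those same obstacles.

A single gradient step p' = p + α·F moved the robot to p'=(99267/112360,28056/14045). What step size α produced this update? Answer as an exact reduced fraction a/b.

α = 1/10

F_att = 5/4·(g−p) = 5/4·(7,8) = (8.7500,10.0000)
o1: d²=53 ≤ ρ²=57; F_rep = 34·(7,-2)/53² = (0.0847,-0.0242)
o2: d²=202 > ρ²=57 → inactive
o3: d²=164 > ρ²=57 → inactive
F = F_att + ΣF_rep = (8.8347,9.9758)
Δp = p'−p = (0.8835,0.9976); α = Δx/Fx = (99267/112360) / (99267/11236) = 1/10
check: Δy/Fy = (14011/14045) / (28022/2809) = 1/10 ✓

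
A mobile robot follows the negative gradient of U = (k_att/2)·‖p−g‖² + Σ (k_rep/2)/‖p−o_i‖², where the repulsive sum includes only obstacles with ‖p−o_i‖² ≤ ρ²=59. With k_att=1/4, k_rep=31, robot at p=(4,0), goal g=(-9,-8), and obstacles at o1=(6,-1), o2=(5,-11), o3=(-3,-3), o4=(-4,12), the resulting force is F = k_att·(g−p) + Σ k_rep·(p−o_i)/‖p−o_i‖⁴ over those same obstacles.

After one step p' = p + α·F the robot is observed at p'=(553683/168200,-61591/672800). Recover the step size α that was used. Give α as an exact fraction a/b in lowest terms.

α = 1/8

F_att = 1/4·(g−p) = 1/4·(-13,-8) = (-3.2500,-2.0000)
o1: d²=5 ≤ ρ²=59; F_rep = 31·(-2,1)/5² = (-2.4800,1.2400)
o2: d²=122 > ρ²=59 → inactive
o3: d²=58 ≤ ρ²=59; F_rep = 31·(7,3)/58² = (0.0645,0.0276)
o4: d²=208 > ρ²=59 → inactive
F = F_att + ΣF_rep = (-5.6655,-0.7324)
Δp = p'−p = (-0.7082,-0.0915); α = Δx/Fx = (-119117/168200) / (-119117/21025) = 1/8
check: Δy/Fy = (-61591/672800) / (-61591/84100) = 1/8 ✓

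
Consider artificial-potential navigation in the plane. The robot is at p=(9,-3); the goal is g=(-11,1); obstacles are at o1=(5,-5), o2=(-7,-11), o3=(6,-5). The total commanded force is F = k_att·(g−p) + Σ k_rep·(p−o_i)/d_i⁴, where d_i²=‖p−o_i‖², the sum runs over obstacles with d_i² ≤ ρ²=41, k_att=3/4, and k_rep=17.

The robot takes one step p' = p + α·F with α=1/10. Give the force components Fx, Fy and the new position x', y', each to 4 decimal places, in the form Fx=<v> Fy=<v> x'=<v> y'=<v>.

Fx=-14.5282 Fy=3.2862 x'=7.5472 y'=-2.6714

F_att = 3/4·(g−p) = 3/4·(-20,4) = (-15.0000,3.0000)
o1: d²=20 ≤ ρ²=41; F_rep = 17·(4,2)/20² = (0.1700,0.0850)
o2: d²=320 > ρ²=41 → inactive
o3: d²=13 ≤ ρ²=41; F_rep = 17·(3,2)/13² = (0.3018,0.2012)
F = F_att + ΣF_rep = (-14.5282,3.2862)
p' = p + 1/10·F = (7.5472,-2.6714)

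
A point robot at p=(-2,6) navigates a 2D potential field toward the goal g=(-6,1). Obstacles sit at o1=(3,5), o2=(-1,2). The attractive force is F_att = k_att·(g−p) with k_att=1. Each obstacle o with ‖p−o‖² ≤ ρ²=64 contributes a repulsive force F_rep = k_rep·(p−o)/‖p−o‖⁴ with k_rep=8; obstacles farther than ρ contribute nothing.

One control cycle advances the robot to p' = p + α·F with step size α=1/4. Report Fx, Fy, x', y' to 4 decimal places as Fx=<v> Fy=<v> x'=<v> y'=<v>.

F_att = 1·(g−p) = 1·(-4,-5) = (-4.0000,-5.0000)
o1: d²=26 ≤ ρ²=64; F_rep = 8·(-5,1)/26² = (-0.0592,0.0118)
o2: d²=17 ≤ ρ²=64; F_rep = 8·(-1,4)/17² = (-0.0277,0.1107)
F = F_att + ΣF_rep = (-4.0869,-4.8774)
p' = p + 1/4·F = (-3.0217,4.7806)

Fx=-4.0869 Fy=-4.8774 x'=-3.0217 y'=4.7806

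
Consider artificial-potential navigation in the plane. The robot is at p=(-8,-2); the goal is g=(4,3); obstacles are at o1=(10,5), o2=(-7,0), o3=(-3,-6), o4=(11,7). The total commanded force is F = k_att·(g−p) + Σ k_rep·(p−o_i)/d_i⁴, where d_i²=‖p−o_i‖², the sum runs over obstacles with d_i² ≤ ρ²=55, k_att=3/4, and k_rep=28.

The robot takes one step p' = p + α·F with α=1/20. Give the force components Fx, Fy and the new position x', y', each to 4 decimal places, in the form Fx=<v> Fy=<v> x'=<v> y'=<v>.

Fx=7.7967 Fy=1.5766 x'=-7.6102 y'=-1.9212

F_att = 3/4·(g−p) = 3/4·(12,5) = (9.0000,3.7500)
o1: d²=373 > ρ²=55 → inactive
o2: d²=5 ≤ ρ²=55; F_rep = 28·(-1,-2)/5² = (-1.1200,-2.2400)
o3: d²=41 ≤ ρ²=55; F_rep = 28·(-5,4)/41² = (-0.0833,0.0666)
o4: d²=442 > ρ²=55 → inactive
F = F_att + ΣF_rep = (7.7967,1.5766)
p' = p + 1/20·F = (-7.6102,-1.9212)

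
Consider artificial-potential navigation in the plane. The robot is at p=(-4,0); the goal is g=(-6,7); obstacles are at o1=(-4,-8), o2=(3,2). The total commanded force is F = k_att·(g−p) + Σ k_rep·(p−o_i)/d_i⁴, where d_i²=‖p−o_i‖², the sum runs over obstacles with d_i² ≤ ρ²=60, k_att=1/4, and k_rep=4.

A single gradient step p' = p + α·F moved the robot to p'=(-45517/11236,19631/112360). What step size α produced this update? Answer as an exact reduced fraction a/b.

F_att = 1/4·(g−p) = 1/4·(-2,7) = (-0.5000,1.7500)
o1: d²=64 > ρ²=60 → inactive
o2: d²=53 ≤ ρ²=60; F_rep = 4·(-7,-2)/53² = (-0.0100,-0.0028)
F = F_att + ΣF_rep = (-0.5100,1.7472)
Δp = p'−p = (-0.0510,0.1747); α = Δx/Fx = (-573/11236) / (-2865/5618) = 1/10
check: Δy/Fy = (19631/112360) / (19631/11236) = 1/10 ✓

α = 1/10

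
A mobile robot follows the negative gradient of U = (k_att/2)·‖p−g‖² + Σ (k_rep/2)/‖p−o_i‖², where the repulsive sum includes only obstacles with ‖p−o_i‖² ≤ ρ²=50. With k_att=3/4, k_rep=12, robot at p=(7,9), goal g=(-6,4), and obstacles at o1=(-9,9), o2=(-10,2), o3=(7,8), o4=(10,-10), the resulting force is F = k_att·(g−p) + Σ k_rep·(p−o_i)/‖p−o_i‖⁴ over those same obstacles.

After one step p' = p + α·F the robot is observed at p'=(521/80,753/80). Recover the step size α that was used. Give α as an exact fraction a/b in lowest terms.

F_att = 3/4·(g−p) = 3/4·(-13,-5) = (-9.7500,-3.7500)
o1: d²=256 > ρ²=50 → inactive
o2: d²=338 > ρ²=50 → inactive
o3: d²=1 ≤ ρ²=50; F_rep = 12·(0,1)/1² = (0.0000,12.0000)
o4: d²=370 > ρ²=50 → inactive
F = F_att + ΣF_rep = (-9.7500,8.2500)
Δp = p'−p = (-0.4875,0.4125); α = Δx/Fx = (-39/80) / (-39/4) = 1/20
check: Δy/Fy = (33/80) / (33/4) = 1/20 ✓

α = 1/20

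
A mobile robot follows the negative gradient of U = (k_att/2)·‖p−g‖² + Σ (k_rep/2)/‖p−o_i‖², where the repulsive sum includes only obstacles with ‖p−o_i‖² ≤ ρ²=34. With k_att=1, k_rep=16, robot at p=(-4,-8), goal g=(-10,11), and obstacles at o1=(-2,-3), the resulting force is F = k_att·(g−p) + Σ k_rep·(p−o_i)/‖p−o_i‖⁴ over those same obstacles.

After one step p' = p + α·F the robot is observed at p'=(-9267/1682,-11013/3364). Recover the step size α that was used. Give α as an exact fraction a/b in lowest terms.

F_att = 1·(g−p) = 1·(-6,19) = (-6.0000,19.0000)
o1: d²=29 ≤ ρ²=34; F_rep = 16·(-2,-5)/29² = (-0.0380,-0.0951)
F = F_att + ΣF_rep = (-6.0380,18.9049)
Δp = p'−p = (-1.5095,4.7262); α = Δx/Fx = (-2539/1682) / (-5078/841) = 1/4
check: Δy/Fy = (15899/3364) / (15899/841) = 1/4 ✓

α = 1/4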